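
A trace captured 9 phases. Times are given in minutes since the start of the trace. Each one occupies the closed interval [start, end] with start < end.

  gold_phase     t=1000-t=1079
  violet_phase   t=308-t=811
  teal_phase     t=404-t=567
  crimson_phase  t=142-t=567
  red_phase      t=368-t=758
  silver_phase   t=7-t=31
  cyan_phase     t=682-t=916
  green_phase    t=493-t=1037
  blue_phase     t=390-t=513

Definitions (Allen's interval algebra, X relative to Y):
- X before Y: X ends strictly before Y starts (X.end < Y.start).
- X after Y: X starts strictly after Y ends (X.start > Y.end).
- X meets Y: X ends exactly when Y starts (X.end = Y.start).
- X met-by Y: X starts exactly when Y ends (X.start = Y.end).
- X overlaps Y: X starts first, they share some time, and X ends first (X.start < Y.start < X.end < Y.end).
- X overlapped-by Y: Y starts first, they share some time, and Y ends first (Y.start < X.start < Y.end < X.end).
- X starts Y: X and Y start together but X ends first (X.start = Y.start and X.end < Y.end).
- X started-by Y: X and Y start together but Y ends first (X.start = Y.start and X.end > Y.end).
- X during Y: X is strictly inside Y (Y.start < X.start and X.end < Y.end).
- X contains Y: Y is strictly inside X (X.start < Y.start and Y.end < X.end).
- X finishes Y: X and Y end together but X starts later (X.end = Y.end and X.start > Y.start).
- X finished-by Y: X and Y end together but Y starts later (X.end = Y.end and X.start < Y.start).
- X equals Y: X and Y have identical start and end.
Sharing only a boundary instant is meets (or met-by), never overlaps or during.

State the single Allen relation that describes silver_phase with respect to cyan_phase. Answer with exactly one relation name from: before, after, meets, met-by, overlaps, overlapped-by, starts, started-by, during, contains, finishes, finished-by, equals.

before

silver_phase = [t=7, t=31]; cyan_phase = [t=682, t=916].
Compare endpoints: silver_phase.start < cyan_phase.start, silver_phase.start < cyan_phase.end, silver_phase.end < cyan_phase.start, silver_phase.end < cyan_phase.end.
That pattern is 'before'.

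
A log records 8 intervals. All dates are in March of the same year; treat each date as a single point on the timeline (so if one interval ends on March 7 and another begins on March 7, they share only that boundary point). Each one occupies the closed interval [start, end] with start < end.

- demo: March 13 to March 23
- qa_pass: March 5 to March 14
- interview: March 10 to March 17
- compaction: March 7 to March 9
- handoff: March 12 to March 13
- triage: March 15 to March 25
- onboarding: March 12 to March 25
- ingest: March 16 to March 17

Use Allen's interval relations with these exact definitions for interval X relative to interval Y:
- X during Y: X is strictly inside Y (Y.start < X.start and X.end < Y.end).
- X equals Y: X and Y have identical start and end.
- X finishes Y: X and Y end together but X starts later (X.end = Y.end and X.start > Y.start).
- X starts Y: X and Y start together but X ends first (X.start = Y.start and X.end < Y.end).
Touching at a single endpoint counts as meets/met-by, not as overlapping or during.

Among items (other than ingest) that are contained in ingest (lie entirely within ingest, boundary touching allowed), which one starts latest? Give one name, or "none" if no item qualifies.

none

Target ingest = [March 16, March 17].
compaction [March 7, March 9] → before → excluded.
demo [March 13, March 23] → contains → excluded.
handoff [March 12, March 13] → before → excluded.
interview [March 10, March 17] → finished-by → excluded.
onboarding [March 12, March 25] → contains → excluded.
qa_pass [March 5, March 14] → before → excluded.
triage [March 15, March 25] → contains → excluded.
No candidates → none.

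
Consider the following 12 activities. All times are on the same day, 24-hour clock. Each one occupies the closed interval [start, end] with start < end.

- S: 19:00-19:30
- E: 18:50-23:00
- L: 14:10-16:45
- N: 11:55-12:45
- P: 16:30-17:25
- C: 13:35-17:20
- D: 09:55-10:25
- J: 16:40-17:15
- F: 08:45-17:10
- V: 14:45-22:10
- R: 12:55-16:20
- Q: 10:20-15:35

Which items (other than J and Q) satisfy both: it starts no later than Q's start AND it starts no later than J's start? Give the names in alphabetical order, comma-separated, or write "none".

D, F

Conditions: its start is no later than Q's start (X.start <= 10:20) AND its start is no later than J's start (X.start <= 16:40).
C: start 13:35 <= 10:20? ✗; start 13:35 <= 16:40? ✓ → no.
D: start 09:55 <= 10:20? ✓; start 09:55 <= 16:40? ✓ → yes.
E: start 18:50 <= 10:20? ✗; start 18:50 <= 16:40? ✗ → no.
F: start 08:45 <= 10:20? ✓; start 08:45 <= 16:40? ✓ → yes.
L: start 14:10 <= 10:20? ✗; start 14:10 <= 16:40? ✓ → no.
N: start 11:55 <= 10:20? ✗; start 11:55 <= 16:40? ✓ → no.
P: start 16:30 <= 10:20? ✗; start 16:30 <= 16:40? ✓ → no.
R: start 12:55 <= 10:20? ✗; start 12:55 <= 16:40? ✓ → no.
S: start 19:00 <= 10:20? ✗; start 19:00 <= 16:40? ✗ → no.
V: start 14:45 <= 10:20? ✗; start 14:45 <= 16:40? ✓ → no.
Result: D, F.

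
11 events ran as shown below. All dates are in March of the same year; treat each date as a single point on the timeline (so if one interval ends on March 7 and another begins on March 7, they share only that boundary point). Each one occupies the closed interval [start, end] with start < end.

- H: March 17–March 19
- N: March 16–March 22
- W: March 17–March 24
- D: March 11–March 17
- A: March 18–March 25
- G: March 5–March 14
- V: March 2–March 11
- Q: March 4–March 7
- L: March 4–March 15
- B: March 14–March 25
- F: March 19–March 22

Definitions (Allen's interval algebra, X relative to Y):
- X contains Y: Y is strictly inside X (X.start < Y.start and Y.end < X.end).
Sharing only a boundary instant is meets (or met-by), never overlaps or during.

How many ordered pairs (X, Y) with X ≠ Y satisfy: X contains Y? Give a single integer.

9

Checking all 110 ordered pairs for relation 'contains'; matching pairs in alphabetical order:
(A, F): A contains F ✓
(B, F): B contains F ✓
(B, H): B contains H ✓
(B, N): B contains N ✓
(B, W): B contains W ✓
(L, G): L contains G ✓
(N, H): N contains H ✓
(V, Q): V contains Q ✓
(W, F): W contains F ✓
Count: 9.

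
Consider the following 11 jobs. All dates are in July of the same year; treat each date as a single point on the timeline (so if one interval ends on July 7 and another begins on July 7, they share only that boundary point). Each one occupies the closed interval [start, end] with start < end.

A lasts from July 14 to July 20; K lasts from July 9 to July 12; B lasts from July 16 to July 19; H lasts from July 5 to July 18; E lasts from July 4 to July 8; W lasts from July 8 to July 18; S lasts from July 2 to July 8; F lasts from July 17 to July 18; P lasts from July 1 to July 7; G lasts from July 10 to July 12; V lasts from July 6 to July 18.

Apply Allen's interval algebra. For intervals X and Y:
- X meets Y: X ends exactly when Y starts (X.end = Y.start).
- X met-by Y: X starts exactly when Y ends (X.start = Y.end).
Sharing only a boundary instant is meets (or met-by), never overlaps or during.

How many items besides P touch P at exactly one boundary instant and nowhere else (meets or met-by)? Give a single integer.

Target P = [July 1, July 7].
A [July 14, July 20] → after → no.
B [July 16, July 19] → after → no.
E [July 4, July 8] → overlapped-by → no.
F [July 17, July 18] → after → no.
G [July 10, July 12] → after → no.
H [July 5, July 18] → overlapped-by → no.
K [July 9, July 12] → after → no.
S [July 2, July 8] → overlapped-by → no.
V [July 6, July 18] → overlapped-by → no.
W [July 8, July 18] → after → no.
Total: 0.

0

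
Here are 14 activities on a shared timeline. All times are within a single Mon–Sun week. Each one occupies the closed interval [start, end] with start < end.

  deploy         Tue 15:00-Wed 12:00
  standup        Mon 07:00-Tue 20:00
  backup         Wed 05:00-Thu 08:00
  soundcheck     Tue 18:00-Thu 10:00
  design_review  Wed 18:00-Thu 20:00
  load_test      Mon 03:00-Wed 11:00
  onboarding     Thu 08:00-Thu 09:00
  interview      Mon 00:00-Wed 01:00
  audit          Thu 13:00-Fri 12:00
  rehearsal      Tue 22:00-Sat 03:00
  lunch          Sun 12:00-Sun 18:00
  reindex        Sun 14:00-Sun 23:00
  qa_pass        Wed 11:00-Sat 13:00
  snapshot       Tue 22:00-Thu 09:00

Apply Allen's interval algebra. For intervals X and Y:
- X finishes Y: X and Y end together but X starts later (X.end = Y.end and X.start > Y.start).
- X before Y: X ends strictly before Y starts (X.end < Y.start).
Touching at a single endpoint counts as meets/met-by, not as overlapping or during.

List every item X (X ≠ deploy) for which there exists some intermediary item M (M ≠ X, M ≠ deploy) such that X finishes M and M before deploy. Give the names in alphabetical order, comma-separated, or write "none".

none

Target deploy = [Tue 15:00, Wed 12:00].
Intermediaries M with M before deploy: none.
Union: none.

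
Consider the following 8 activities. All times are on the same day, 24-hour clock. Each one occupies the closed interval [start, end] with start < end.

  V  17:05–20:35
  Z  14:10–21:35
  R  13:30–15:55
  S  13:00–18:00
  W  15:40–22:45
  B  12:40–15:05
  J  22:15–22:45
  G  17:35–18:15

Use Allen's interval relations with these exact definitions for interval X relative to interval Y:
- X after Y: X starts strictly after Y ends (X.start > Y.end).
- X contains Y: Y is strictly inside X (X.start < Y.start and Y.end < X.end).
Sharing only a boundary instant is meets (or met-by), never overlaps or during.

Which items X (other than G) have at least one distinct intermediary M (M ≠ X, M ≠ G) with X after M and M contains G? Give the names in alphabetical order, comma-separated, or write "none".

Target G = [17:35, 18:15].
Intermediaries M with M contains G: V, W, Z.
Via V — items with X after V: J.
Via W — items with X after W: none.
Via Z — items with X after Z: J.
Union: J.

J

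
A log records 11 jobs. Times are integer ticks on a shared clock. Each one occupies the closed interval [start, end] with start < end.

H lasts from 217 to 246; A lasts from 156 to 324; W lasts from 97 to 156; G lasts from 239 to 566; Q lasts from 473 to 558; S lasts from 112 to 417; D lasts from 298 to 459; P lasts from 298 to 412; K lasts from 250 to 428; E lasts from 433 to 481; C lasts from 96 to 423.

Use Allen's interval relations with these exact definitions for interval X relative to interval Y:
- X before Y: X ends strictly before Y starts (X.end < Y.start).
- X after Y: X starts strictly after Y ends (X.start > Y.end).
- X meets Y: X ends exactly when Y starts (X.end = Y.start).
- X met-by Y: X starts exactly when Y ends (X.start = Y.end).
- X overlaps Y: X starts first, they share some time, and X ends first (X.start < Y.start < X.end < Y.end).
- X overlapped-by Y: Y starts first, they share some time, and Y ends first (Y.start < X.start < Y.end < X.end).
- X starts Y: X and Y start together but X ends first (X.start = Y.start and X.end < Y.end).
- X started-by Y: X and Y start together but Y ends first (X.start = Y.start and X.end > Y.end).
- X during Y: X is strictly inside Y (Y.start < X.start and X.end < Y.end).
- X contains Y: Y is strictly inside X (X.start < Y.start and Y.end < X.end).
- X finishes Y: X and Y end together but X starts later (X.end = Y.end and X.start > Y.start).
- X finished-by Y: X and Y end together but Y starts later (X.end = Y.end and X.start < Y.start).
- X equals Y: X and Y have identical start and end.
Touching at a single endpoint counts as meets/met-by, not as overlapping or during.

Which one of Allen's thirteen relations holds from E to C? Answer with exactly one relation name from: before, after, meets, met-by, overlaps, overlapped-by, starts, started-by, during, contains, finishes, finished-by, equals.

E = [433, 481]; C = [96, 423].
Compare endpoints: E.start > C.start, E.start > C.end, E.end > C.start, E.end > C.end.
That pattern is 'after'.

after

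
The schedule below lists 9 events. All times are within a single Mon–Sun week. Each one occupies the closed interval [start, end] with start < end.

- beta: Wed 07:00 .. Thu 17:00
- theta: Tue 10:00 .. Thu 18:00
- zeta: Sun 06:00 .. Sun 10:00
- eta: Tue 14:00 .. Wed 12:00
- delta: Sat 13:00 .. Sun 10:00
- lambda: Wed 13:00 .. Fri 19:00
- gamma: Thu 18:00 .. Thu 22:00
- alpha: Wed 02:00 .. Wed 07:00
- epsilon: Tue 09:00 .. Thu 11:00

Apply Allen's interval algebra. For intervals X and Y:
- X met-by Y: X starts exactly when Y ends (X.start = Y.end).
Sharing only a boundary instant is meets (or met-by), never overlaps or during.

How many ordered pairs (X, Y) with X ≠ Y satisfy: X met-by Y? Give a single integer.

2

Checking all 72 ordered pairs for relation 'met-by'; matching pairs in alphabetical order:
(beta, alpha): beta met-by alpha ✓
(gamma, theta): gamma met-by theta ✓
Count: 2.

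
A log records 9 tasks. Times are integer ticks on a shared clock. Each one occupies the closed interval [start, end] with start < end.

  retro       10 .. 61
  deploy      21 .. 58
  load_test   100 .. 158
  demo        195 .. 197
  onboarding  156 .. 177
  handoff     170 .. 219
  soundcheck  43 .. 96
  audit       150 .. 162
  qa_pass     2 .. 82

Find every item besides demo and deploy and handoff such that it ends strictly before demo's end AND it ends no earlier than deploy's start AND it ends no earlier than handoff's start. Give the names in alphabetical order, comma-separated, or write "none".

Conditions: its end is strictly before demo's end (X.end < 197) AND its end is no earlier than deploy's start (X.end >= 21) AND its end is no earlier than handoff's start (X.end >= 170).
audit: end 162 < 197? ✓; end 162 >= 21? ✓; end 162 >= 170? ✗ → no.
load_test: end 158 < 197? ✓; end 158 >= 21? ✓; end 158 >= 170? ✗ → no.
onboarding: end 177 < 197? ✓; end 177 >= 21? ✓; end 177 >= 170? ✓ → yes.
qa_pass: end 82 < 197? ✓; end 82 >= 21? ✓; end 82 >= 170? ✗ → no.
retro: end 61 < 197? ✓; end 61 >= 21? ✓; end 61 >= 170? ✗ → no.
soundcheck: end 96 < 197? ✓; end 96 >= 21? ✓; end 96 >= 170? ✗ → no.
Result: onboarding.

onboarding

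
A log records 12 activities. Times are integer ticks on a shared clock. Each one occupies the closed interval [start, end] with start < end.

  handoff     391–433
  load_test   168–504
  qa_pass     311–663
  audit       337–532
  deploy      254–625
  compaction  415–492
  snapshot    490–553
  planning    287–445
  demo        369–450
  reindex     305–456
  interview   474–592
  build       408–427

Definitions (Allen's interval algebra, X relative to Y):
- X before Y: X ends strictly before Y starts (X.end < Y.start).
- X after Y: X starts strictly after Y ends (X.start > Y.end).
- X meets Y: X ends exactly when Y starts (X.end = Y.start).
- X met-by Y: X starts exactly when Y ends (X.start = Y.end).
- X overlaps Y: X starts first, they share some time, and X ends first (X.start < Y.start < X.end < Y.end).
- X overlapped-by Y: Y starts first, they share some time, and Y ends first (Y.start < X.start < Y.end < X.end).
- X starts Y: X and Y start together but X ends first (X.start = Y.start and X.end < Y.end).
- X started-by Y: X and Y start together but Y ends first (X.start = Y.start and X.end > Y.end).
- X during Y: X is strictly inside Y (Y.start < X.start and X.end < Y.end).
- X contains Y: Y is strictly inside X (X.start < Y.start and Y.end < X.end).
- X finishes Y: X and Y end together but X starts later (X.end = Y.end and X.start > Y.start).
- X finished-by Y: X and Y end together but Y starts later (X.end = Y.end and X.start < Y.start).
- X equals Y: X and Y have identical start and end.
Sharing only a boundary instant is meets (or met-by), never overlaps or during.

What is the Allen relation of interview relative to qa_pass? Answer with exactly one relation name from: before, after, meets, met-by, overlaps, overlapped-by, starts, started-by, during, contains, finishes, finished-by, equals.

during

interview = [474, 592]; qa_pass = [311, 663].
Compare endpoints: interview.start > qa_pass.start, interview.start < qa_pass.end, interview.end > qa_pass.start, interview.end < qa_pass.end.
That pattern is 'during'.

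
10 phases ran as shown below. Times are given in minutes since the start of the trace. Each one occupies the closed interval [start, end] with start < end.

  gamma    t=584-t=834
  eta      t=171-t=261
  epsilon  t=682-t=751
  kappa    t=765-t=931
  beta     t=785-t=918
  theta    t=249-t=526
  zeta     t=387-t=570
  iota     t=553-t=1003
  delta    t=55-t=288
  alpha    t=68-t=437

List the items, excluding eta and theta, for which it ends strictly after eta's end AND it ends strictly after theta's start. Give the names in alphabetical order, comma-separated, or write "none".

Conditions: its end is strictly after eta's end (X.end > t=261) AND its end is strictly after theta's start (X.end > t=249).
alpha: end t=437 > t=261? ✓; end t=437 > t=249? ✓ → yes.
beta: end t=918 > t=261? ✓; end t=918 > t=249? ✓ → yes.
delta: end t=288 > t=261? ✓; end t=288 > t=249? ✓ → yes.
epsilon: end t=751 > t=261? ✓; end t=751 > t=249? ✓ → yes.
gamma: end t=834 > t=261? ✓; end t=834 > t=249? ✓ → yes.
iota: end t=1003 > t=261? ✓; end t=1003 > t=249? ✓ → yes.
kappa: end t=931 > t=261? ✓; end t=931 > t=249? ✓ → yes.
zeta: end t=570 > t=261? ✓; end t=570 > t=249? ✓ → yes.
Result: alpha, beta, delta, epsilon, gamma, iota, kappa, zeta.

alpha, beta, delta, epsilon, gamma, iota, kappa, zeta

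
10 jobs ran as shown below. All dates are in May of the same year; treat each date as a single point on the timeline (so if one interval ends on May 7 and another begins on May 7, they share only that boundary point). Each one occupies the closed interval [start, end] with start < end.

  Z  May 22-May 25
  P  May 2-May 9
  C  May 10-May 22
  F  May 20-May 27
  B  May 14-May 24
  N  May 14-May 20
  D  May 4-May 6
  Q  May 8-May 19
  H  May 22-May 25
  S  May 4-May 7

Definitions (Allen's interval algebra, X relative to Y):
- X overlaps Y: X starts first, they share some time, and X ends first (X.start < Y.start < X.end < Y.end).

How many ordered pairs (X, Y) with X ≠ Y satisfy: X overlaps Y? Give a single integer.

9

Checking all 90 ordered pairs for relation 'overlaps'; matching pairs in alphabetical order:
(B, F): B overlaps F ✓
(B, H): B overlaps H ✓
(B, Z): B overlaps Z ✓
(C, B): C overlaps B ✓
(C, F): C overlaps F ✓
(P, Q): P overlaps Q ✓
(Q, B): Q overlaps B ✓
(Q, C): Q overlaps C ✓
(Q, N): Q overlaps N ✓
Count: 9.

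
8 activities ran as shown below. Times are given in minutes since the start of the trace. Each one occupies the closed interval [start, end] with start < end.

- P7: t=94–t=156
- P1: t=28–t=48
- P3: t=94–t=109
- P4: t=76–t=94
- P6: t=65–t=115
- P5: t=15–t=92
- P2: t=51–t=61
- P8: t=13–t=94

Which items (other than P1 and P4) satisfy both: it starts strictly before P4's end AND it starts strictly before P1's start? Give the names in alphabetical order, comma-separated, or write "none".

Conditions: its start is strictly before P4's end (X.start < t=94) AND its start is strictly before P1's start (X.start < t=28).
P2: start t=51 < t=94? ✓; start t=51 < t=28? ✗ → no.
P3: start t=94 < t=94? ✗; start t=94 < t=28? ✗ → no.
P5: start t=15 < t=94? ✓; start t=15 < t=28? ✓ → yes.
P6: start t=65 < t=94? ✓; start t=65 < t=28? ✗ → no.
P7: start t=94 < t=94? ✗; start t=94 < t=28? ✗ → no.
P8: start t=13 < t=94? ✓; start t=13 < t=28? ✓ → yes.
Result: P5, P8.

P5, P8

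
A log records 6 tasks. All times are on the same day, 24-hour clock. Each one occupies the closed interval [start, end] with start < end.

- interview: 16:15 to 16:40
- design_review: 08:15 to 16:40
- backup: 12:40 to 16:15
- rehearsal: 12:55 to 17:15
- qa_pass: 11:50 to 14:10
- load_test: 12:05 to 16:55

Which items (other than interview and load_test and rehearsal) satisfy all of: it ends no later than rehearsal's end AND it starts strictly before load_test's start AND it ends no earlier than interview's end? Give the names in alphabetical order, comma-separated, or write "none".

Conditions: its end is no later than rehearsal's end (X.end <= 17:15) AND its start is strictly before load_test's start (X.start < 12:05) AND its end is no earlier than interview's end (X.end >= 16:40).
backup: end 16:15 <= 17:15? ✓; start 12:40 < 12:05? ✗; end 16:15 >= 16:40? ✗ → no.
design_review: end 16:40 <= 17:15? ✓; start 08:15 < 12:05? ✓; end 16:40 >= 16:40? ✓ → yes.
qa_pass: end 14:10 <= 17:15? ✓; start 11:50 < 12:05? ✓; end 14:10 >= 16:40? ✗ → no.
Result: design_review.

design_review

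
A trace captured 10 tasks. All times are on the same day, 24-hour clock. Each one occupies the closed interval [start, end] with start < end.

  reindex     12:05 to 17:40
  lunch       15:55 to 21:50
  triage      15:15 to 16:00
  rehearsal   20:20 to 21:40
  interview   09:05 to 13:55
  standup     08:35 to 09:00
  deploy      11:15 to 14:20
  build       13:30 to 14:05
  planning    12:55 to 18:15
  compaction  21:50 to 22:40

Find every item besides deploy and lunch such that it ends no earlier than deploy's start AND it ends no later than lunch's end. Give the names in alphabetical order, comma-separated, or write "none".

Conditions: its end is no earlier than deploy's start (X.end >= 11:15) AND its end is no later than lunch's end (X.end <= 21:50).
build: end 14:05 >= 11:15? ✓; end 14:05 <= 21:50? ✓ → yes.
compaction: end 22:40 >= 11:15? ✓; end 22:40 <= 21:50? ✗ → no.
interview: end 13:55 >= 11:15? ✓; end 13:55 <= 21:50? ✓ → yes.
planning: end 18:15 >= 11:15? ✓; end 18:15 <= 21:50? ✓ → yes.
rehearsal: end 21:40 >= 11:15? ✓; end 21:40 <= 21:50? ✓ → yes.
reindex: end 17:40 >= 11:15? ✓; end 17:40 <= 21:50? ✓ → yes.
standup: end 09:00 >= 11:15? ✗; end 09:00 <= 21:50? ✓ → no.
triage: end 16:00 >= 11:15? ✓; end 16:00 <= 21:50? ✓ → yes.
Result: build, interview, planning, rehearsal, reindex, triage.

build, interview, planning, rehearsal, reindex, triage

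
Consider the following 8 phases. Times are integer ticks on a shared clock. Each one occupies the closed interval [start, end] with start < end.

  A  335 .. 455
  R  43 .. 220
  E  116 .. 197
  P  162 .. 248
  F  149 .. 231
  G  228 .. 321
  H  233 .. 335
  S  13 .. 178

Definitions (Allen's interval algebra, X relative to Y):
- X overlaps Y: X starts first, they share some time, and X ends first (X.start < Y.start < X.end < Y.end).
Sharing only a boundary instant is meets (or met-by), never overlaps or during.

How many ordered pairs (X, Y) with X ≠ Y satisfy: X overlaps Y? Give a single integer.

Checking all 56 ordered pairs for relation 'overlaps'; matching pairs in alphabetical order:
(E, F): E overlaps F ✓
(E, P): E overlaps P ✓
(F, G): F overlaps G ✓
(F, P): F overlaps P ✓
(G, H): G overlaps H ✓
(P, G): P overlaps G ✓
(P, H): P overlaps H ✓
(R, F): R overlaps F ✓
(R, P): R overlaps P ✓
(S, E): S overlaps E ✓
(S, F): S overlaps F ✓
(S, P): S overlaps P ✓
(S, R): S overlaps R ✓
Count: 13.

13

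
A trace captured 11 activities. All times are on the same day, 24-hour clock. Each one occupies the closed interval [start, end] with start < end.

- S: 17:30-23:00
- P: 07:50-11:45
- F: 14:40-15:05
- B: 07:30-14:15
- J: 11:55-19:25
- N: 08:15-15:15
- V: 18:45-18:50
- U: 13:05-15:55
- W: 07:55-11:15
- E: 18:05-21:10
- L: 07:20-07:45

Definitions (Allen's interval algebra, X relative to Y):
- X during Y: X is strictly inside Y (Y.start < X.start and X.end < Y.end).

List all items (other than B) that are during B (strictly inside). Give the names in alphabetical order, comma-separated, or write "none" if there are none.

Target B = [07:30, 14:15].
E [18:05, 21:10] → after → no.
F [14:40, 15:05] → after → no.
J [11:55, 19:25] → overlapped-by → no.
L [07:20, 07:45] → overlaps → no.
N [08:15, 15:15] → overlapped-by → no.
P [07:50, 11:45] → during → yes.
S [17:30, 23:00] → after → no.
U [13:05, 15:55] → overlapped-by → no.
V [18:45, 18:50] → after → no.
W [07:55, 11:15] → during → yes.
Result: P, W.

P, W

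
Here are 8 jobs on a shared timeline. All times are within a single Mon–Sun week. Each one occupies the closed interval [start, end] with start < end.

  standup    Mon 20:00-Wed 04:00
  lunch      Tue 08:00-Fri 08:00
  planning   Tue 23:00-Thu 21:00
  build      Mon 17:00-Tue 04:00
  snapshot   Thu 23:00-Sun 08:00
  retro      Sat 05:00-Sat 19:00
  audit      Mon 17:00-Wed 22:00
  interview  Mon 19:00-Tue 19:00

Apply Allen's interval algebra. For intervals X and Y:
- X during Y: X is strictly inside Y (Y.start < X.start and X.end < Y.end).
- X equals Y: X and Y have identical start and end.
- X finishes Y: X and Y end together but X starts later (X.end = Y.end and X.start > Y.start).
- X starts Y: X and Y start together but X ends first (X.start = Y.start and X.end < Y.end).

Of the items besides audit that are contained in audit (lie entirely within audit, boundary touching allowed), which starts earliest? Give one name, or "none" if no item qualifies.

build

Target audit = [Mon 17:00, Wed 22:00].
build [Mon 17:00, Tue 04:00] → starts → candidate.
interview [Mon 19:00, Tue 19:00] → during → candidate.
lunch [Tue 08:00, Fri 08:00] → overlapped-by → excluded.
planning [Tue 23:00, Thu 21:00] → overlapped-by → excluded.
retro [Sat 05:00, Sat 19:00] → after → excluded.
snapshot [Thu 23:00, Sun 08:00] → after → excluded.
standup [Mon 20:00, Wed 04:00] → during → candidate.
Among candidates, earliest start is Mon 17:00 → build.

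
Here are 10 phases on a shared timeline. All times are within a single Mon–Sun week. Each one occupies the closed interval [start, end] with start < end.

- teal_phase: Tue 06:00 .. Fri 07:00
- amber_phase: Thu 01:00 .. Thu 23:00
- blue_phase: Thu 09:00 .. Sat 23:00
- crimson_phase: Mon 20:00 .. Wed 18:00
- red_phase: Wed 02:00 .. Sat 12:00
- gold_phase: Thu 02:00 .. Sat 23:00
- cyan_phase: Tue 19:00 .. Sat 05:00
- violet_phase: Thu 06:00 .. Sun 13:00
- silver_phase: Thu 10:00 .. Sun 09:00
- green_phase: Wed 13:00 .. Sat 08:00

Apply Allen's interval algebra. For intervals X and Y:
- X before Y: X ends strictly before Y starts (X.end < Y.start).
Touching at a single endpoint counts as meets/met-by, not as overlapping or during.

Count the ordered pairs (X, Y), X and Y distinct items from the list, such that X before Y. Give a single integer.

5

Checking all 90 ordered pairs for relation 'before'; matching pairs in alphabetical order:
(crimson_phase, amber_phase): crimson_phase before amber_phase ✓
(crimson_phase, blue_phase): crimson_phase before blue_phase ✓
(crimson_phase, gold_phase): crimson_phase before gold_phase ✓
(crimson_phase, silver_phase): crimson_phase before silver_phase ✓
(crimson_phase, violet_phase): crimson_phase before violet_phase ✓
Count: 5.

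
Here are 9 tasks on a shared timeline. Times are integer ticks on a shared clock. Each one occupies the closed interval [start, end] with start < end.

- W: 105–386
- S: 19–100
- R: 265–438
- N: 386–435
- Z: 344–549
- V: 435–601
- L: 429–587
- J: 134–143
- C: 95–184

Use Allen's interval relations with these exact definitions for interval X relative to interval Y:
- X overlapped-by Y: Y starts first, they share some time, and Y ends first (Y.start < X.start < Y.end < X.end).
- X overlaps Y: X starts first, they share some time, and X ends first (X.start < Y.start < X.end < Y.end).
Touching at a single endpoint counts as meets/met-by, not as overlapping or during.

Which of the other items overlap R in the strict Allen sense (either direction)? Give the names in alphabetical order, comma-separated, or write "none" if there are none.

Target R = [265, 438].
C [95, 184] → before → no.
J [134, 143] → before → no.
L [429, 587] → overlapped-by → yes.
N [386, 435] → during → no.
S [19, 100] → before → no.
V [435, 601] → overlapped-by → yes.
W [105, 386] → overlaps → yes.
Z [344, 549] → overlapped-by → yes.
Result: L, V, W, Z.

L, V, W, Z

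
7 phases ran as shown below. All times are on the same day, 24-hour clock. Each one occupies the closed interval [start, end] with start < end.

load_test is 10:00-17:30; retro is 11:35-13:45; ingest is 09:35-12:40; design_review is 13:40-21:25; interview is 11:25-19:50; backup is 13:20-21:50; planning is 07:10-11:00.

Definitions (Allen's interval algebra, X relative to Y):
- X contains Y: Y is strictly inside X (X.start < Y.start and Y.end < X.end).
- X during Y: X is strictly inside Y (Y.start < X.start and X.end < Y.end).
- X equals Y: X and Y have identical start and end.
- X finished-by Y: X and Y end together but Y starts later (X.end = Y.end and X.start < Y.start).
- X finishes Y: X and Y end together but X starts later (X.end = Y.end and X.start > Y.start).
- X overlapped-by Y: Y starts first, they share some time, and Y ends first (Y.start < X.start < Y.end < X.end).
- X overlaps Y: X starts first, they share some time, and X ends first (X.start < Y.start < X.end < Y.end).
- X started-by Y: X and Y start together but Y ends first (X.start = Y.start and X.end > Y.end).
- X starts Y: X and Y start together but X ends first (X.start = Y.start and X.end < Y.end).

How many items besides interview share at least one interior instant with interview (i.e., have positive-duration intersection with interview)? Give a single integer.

5

Target interview = [11:25, 19:50].
backup [13:20, 21:50] → overlapped-by → counts.
design_review [13:40, 21:25] → overlapped-by → counts.
ingest [09:35, 12:40] → overlaps → counts.
load_test [10:00, 17:30] → overlaps → counts.
planning [07:10, 11:00] → before → no.
retro [11:35, 13:45] → during → counts.
Total: 5.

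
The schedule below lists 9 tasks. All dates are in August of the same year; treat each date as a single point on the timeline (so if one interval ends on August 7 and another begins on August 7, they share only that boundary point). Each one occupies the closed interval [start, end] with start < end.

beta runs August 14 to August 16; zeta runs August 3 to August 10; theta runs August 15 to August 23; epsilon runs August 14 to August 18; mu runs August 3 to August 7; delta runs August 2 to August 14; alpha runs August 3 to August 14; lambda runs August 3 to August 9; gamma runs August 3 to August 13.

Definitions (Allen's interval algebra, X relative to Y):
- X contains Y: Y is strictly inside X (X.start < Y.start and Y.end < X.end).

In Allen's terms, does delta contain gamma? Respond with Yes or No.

Yes

delta = [August 2, August 14], gamma = [August 3, August 13].
Actual relation of delta to gamma: contains.
Asked whether 'contains' holds → Yes.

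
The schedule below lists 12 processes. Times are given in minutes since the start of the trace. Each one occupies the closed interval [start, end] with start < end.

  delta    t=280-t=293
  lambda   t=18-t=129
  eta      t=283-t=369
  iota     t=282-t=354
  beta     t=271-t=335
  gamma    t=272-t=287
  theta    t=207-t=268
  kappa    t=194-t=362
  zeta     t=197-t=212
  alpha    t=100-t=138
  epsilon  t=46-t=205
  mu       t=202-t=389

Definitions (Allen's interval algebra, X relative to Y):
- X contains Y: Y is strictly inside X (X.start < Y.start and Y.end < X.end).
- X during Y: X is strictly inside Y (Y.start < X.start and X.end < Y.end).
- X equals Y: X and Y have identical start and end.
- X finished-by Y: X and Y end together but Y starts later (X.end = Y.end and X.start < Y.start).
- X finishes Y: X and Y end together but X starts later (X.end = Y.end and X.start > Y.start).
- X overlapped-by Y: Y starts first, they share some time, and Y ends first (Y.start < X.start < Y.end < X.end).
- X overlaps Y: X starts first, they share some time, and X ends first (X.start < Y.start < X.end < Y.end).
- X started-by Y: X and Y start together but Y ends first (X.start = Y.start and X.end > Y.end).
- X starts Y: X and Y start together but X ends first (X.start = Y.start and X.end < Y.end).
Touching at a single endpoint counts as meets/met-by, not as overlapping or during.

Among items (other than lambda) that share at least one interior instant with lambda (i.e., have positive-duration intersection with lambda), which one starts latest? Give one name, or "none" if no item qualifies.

Target lambda = [t=18, t=129].
alpha [t=100, t=138] → overlapped-by → candidate.
beta [t=271, t=335] → after → excluded.
delta [t=280, t=293] → after → excluded.
epsilon [t=46, t=205] → overlapped-by → candidate.
eta [t=283, t=369] → after → excluded.
gamma [t=272, t=287] → after → excluded.
iota [t=282, t=354] → after → excluded.
kappa [t=194, t=362] → after → excluded.
mu [t=202, t=389] → after → excluded.
theta [t=207, t=268] → after → excluded.
zeta [t=197, t=212] → after → excluded.
Among candidates, latest start is t=100 → alpha.

alpha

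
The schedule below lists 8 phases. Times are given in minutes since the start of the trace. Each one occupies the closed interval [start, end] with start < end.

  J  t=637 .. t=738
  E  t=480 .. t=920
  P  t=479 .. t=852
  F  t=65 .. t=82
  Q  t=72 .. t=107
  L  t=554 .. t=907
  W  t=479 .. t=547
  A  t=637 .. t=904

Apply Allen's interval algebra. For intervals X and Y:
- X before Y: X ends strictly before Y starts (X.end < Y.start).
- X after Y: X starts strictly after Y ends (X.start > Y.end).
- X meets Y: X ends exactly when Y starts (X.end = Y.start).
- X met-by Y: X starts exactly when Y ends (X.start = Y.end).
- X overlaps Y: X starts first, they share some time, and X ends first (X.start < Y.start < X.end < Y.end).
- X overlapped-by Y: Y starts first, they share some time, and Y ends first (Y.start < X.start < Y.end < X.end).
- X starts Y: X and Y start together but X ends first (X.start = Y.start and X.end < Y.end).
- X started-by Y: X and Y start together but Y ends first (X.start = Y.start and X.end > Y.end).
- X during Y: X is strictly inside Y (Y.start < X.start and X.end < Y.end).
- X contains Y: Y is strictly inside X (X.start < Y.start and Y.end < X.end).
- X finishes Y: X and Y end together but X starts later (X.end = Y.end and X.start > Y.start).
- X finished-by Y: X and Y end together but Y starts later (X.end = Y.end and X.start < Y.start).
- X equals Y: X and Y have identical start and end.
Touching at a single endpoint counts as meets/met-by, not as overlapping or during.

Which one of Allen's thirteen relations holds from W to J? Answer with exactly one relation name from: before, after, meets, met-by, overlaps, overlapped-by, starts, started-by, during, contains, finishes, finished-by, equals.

before

W = [t=479, t=547]; J = [t=637, t=738].
Compare endpoints: W.start < J.start, W.start < J.end, W.end < J.start, W.end < J.end.
That pattern is 'before'.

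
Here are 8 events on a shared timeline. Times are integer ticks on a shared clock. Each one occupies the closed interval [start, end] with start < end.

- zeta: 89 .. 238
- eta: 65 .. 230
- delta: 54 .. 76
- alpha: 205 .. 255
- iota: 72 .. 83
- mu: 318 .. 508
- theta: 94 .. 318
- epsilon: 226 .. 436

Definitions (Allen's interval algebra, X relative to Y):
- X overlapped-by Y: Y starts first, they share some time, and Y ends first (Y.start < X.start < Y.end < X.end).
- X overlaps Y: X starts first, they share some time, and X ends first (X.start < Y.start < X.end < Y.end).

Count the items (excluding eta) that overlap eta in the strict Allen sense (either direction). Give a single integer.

5

Target eta = [65, 230].
alpha [205, 255] → overlapped-by → counts.
delta [54, 76] → overlaps → counts.
epsilon [226, 436] → overlapped-by → counts.
iota [72, 83] → during → no.
mu [318, 508] → after → no.
theta [94, 318] → overlapped-by → counts.
zeta [89, 238] → overlapped-by → counts.
Total: 5.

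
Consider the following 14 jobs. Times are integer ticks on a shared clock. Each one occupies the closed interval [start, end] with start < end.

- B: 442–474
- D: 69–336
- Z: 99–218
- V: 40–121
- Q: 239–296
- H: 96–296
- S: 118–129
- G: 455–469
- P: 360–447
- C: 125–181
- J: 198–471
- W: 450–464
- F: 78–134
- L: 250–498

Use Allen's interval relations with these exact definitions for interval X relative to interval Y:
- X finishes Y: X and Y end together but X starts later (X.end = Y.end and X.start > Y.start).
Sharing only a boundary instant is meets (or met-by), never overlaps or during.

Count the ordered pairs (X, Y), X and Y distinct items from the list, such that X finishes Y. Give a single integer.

1

Checking all 182 ordered pairs for relation 'finishes'; matching pairs in alphabetical order:
(Q, H): Q finishes H ✓
Count: 1.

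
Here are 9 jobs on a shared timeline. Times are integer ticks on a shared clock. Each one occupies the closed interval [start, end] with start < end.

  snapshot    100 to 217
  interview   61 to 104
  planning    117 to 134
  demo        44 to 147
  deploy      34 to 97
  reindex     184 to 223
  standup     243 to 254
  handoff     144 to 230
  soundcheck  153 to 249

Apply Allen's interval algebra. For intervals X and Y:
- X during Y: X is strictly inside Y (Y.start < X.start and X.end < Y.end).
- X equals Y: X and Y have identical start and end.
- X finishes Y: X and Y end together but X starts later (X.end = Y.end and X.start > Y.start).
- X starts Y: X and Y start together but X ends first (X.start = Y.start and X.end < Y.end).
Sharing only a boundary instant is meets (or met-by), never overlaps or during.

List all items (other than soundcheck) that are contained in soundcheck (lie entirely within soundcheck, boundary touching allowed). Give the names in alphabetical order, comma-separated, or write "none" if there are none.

Target soundcheck = [153, 249].
demo [44, 147] → before → no.
deploy [34, 97] → before → no.
handoff [144, 230] → overlaps → no.
interview [61, 104] → before → no.
planning [117, 134] → before → no.
reindex [184, 223] → during → yes.
snapshot [100, 217] → overlaps → no.
standup [243, 254] → overlapped-by → no.
Result: reindex.

reindex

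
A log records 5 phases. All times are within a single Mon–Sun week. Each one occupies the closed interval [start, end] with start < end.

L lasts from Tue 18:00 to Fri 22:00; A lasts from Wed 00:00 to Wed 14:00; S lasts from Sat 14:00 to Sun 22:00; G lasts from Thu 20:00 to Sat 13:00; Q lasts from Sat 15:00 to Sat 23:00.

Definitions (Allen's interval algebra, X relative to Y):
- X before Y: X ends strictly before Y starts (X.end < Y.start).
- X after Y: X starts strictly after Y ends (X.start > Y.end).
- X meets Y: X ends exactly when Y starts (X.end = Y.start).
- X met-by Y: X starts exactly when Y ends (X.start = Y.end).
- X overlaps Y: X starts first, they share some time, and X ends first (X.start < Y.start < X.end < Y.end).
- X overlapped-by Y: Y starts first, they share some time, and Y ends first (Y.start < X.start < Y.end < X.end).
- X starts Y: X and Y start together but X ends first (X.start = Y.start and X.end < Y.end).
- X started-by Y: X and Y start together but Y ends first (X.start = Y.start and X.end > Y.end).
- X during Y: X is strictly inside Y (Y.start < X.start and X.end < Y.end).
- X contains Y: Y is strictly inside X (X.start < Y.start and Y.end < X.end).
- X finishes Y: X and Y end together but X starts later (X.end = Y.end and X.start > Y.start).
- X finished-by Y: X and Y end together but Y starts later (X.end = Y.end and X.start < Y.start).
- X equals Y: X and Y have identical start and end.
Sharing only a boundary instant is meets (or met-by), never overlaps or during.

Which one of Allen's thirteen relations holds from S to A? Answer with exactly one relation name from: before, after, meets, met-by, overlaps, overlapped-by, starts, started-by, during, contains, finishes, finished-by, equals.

after

S = [Sat 14:00, Sun 22:00]; A = [Wed 00:00, Wed 14:00].
Compare endpoints: S.start > A.start, S.start > A.end, S.end > A.start, S.end > A.end.
That pattern is 'after'.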